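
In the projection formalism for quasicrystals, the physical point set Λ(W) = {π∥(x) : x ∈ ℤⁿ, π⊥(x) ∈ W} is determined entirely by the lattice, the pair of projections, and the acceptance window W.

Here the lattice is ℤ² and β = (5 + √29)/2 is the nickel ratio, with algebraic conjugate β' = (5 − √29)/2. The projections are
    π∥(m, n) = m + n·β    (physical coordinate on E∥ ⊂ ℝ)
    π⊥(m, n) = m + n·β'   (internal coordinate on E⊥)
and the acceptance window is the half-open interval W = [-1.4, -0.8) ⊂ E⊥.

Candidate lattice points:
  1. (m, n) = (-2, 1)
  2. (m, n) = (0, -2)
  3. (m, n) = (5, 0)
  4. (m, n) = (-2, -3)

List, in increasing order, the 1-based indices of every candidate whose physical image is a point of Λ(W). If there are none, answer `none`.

β' = (5−√29)/2 ≈ -0.192582.
[1] lift (-2,1): star map gives -2.192582; window check -1.4 ≤ -2.192582 < -0.8 is false → out
[2] lift (0,-2): star map gives 0.385165; window check -1.4 ≤ 0.385165 < -0.8 is false → out
[3] lift (5,0): star map gives 5.000000; window check -1.4 ≤ 5.000000 < -0.8 is false → out
[4] lift (-2,-3): star map gives -1.422253; window check -1.4 ≤ -1.422253 < -0.8 is false → out

none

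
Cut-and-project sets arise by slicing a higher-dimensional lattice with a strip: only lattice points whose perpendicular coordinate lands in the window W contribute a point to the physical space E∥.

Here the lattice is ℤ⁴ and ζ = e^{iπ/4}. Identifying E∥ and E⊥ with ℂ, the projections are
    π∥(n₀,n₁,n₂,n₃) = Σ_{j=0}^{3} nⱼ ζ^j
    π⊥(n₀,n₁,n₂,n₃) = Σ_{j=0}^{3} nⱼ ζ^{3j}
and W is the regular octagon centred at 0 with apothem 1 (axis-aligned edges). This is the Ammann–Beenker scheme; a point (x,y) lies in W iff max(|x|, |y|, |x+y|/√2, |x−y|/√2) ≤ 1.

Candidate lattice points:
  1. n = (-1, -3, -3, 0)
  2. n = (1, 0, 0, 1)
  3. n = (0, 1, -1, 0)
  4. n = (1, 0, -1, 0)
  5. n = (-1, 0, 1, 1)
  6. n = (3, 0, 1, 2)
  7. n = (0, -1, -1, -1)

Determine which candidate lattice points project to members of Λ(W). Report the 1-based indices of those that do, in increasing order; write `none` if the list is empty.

With ζ = e^{iπ/4} the internal vectors are ζ^0,ζ^3,ζ^6,ζ^9.
candidate 1: n = (-1, -3, -3, 0) → π⊥ ≈ (+1.12132, +0.87868); max(|x|,|y|,|x±y|/√2) = 1.41421 > 1 ⇒ ∉ W
candidate 2: n = (1, 0, 0, 1) → π⊥ ≈ (+1.70711, +0.70711); max(|x|,|y|,|x±y|/√2) = 1.70711 > 1 ⇒ ∉ W
candidate 3: n = (0, 1, -1, 0) → π⊥ ≈ (-0.70711, +1.70711); max(|x|,|y|,|x±y|/√2) = 1.70711 > 1 ⇒ ∉ W
candidate 4: n = (1, 0, -1, 0) → π⊥ ≈ (+1.00000, +1.00000); max(|x|,|y|,|x±y|/√2) = 1.41421 > 1 ⇒ ∉ W
candidate 5: n = (-1, 0, 1, 1) → π⊥ ≈ (-0.29289, -0.29289); max(|x|,|y|,|x±y|/√2) = 0.41421 ≤ 1 ⇒ ∈ W
candidate 6: n = (3, 0, 1, 2) → π⊥ ≈ (+4.41421, +0.41421); max(|x|,|y|,|x±y|/√2) = 4.41421 > 1 ⇒ ∉ W
candidate 7: n = (0, -1, -1, -1) → π⊥ ≈ (+0.00000, -0.41421); max(|x|,|y|,|x±y|/√2) = 0.41421 ≤ 1 ⇒ ∈ W

5, 7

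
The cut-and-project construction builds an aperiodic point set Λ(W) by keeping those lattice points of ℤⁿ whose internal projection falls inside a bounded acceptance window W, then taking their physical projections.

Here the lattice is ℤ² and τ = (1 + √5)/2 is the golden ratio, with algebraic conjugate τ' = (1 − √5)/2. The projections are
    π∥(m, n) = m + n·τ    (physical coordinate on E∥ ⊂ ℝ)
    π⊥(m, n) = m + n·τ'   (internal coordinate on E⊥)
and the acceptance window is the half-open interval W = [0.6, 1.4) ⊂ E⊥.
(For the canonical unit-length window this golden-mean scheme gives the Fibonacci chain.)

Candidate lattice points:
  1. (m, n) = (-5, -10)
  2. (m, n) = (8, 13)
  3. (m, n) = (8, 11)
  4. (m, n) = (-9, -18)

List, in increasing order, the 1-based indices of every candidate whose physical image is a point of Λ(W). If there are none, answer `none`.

Numerically τ ≈ 1.618034 and τ' = −1/τ ≈ -0.618034.
candidate 1: (m,n)=(-5,-10) → π∥ = -5-10·τ ≈ -21.180340, π⊥ = -5-10·τ' ≈ 1.180340 ∈ [0.6, 1.4) ⇒ IN Λ
candidate 2: (m,n)=(8,13) → π∥ = 8+13·τ ≈ 29.034442, π⊥ = 8+13·τ' ≈ -0.034442 ∉ [0.6, 1.4) ⇒ out
candidate 3: (m,n)=(8,11) → π∥ = 8+11·τ ≈ 25.798374, π⊥ = 8+11·τ' ≈ 1.201626 ∈ [0.6, 1.4) ⇒ IN Λ
candidate 4: (m,n)=(-9,-18) → π∥ = -9-18·τ ≈ -38.124612, π⊥ = -9-18·τ' ≈ 2.124612 ∉ [0.6, 1.4) ⇒ out

1, 3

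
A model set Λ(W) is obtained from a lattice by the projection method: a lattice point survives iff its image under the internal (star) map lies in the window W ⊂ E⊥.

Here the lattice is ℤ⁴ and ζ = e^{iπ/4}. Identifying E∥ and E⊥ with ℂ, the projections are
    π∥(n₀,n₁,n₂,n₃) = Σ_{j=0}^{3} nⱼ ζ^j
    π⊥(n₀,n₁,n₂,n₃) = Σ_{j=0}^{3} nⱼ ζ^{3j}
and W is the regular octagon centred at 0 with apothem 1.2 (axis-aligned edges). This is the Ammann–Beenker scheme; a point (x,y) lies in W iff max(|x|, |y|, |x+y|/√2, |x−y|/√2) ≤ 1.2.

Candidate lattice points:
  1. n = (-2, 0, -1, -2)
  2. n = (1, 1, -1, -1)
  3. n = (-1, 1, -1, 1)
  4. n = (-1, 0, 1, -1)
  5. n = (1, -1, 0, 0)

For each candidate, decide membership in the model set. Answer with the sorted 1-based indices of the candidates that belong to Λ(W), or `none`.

2

With ζ = e^{iπ/4} the internal vectors are ζ^0,ζ^3,ζ^6,ζ^9.
#1 (-2, 0, -1, -2): internal (-3.414214, -0.414214); octagon support 3.414214 vs apothem 1.2 → ∉ W
#2 (1, 1, -1, -1): internal (-0.414214, 1.000000); octagon support 1.000000 vs apothem 1.2 → ∈ W
#3 (-1, 1, -1, 1): internal (-1.000000, 2.414214); octagon support 2.414214 vs apothem 1.2 → ∉ W
#4 (-1, 0, 1, -1): internal (-1.707107, -1.707107); octagon support 2.414214 vs apothem 1.2 → ∉ W
#5 (1, -1, 0, 0): internal (1.707107, -0.707107); octagon support 1.707107 vs apothem 1.2 → ∉ W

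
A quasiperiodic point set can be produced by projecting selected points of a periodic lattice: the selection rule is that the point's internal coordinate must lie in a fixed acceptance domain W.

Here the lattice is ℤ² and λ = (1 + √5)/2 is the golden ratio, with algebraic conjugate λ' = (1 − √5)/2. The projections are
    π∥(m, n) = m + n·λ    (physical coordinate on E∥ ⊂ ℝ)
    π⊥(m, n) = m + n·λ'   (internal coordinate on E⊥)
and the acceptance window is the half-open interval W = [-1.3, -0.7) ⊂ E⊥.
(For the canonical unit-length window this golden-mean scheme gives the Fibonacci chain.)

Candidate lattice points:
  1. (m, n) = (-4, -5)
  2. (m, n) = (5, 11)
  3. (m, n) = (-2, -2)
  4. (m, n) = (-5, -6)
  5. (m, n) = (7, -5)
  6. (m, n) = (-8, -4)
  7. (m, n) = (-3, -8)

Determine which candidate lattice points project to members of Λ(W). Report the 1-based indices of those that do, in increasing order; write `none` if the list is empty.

1, 3, 4

λ' = (1−√5)/2 ≈ -0.61803.
#1 (-4,-5): internal coord -4 + (-5)·λ' = -0.90983; -0.90983 ∈ [-1.3, -0.7) → IN Λ
#2 (5,11): internal coord 5 + (11)·λ' = -1.79837; -1.79837 ∉ [-1.3, -0.7) → out
#3 (-2,-2): internal coord -2 + (-2)·λ' = -0.76393; -0.76393 ∈ [-1.3, -0.7) → IN Λ
#4 (-5,-6): internal coord -5 + (-6)·λ' = -1.29180; -1.29180 ∈ [-1.3, -0.7) → IN Λ
#5 (7,-5): internal coord 7 + (-5)·λ' = +10.09017; +10.09017 ∉ [-1.3, -0.7) → out
#6 (-8,-4): internal coord -8 + (-4)·λ' = -5.52786; -5.52786 ∉ [-1.3, -0.7) → out
#7 (-3,-8): internal coord -3 + (-8)·λ' = +1.94427; +1.94427 ∉ [-1.3, -0.7) → out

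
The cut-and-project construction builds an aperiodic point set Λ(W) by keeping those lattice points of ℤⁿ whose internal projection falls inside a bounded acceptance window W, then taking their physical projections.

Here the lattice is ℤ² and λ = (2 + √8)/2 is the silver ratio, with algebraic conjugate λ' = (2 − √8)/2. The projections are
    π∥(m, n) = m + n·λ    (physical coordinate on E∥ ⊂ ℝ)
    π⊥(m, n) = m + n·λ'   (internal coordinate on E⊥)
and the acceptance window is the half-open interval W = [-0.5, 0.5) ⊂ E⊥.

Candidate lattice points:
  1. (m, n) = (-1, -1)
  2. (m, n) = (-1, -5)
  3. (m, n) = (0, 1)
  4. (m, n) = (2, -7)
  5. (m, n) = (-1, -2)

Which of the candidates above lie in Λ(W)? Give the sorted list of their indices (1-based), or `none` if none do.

3, 5

Numerically λ ≈ 2.4142 and λ' = −1/λ ≈ -0.4142.
#1 (-1,-1): internal coord -1 + (-1)·λ' = -0.5858; -0.5858 ∉ [-0.5, 0.5) → out
#2 (-1,-5): internal coord -1 + (-5)·λ' = +1.0711; +1.0711 ∉ [-0.5, 0.5) → out
#3 (0,1): internal coord 0 + (1)·λ' = -0.4142; -0.4142 ∈ [-0.5, 0.5) → IN Λ
#4 (2,-7): internal coord 2 + (-7)·λ' = +4.8995; +4.8995 ∉ [-0.5, 0.5) → out
#5 (-1,-2): internal coord -1 + (-2)·λ' = -0.1716; -0.1716 ∈ [-0.5, 0.5) → IN Λ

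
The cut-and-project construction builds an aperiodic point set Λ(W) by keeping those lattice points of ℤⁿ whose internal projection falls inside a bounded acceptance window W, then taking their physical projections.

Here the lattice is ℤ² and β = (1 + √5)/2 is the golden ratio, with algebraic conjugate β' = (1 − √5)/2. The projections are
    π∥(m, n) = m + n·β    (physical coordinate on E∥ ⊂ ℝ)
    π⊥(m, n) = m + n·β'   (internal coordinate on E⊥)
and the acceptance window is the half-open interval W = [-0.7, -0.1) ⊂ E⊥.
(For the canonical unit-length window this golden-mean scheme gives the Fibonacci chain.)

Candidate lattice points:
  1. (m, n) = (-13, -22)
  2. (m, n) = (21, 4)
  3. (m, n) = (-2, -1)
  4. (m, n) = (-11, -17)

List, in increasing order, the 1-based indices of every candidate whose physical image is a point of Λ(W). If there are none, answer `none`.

Numerically β ≈ 1.618034 and β' = −1/β ≈ -0.618034.
[1] lift (-13,-22): star map gives 0.596748; window check -0.7 ≤ 0.596748 < -0.1 is false → out
[2] lift (21,4): star map gives 18.527864; window check -0.7 ≤ 18.527864 < -0.1 is false → out
[3] lift (-2,-1): star map gives -1.381966; window check -0.7 ≤ -1.381966 < -0.1 is false → out
[4] lift (-11,-17): star map gives -0.493422; window check -0.7 ≤ -0.493422 < -0.1 is true → IN Λ

4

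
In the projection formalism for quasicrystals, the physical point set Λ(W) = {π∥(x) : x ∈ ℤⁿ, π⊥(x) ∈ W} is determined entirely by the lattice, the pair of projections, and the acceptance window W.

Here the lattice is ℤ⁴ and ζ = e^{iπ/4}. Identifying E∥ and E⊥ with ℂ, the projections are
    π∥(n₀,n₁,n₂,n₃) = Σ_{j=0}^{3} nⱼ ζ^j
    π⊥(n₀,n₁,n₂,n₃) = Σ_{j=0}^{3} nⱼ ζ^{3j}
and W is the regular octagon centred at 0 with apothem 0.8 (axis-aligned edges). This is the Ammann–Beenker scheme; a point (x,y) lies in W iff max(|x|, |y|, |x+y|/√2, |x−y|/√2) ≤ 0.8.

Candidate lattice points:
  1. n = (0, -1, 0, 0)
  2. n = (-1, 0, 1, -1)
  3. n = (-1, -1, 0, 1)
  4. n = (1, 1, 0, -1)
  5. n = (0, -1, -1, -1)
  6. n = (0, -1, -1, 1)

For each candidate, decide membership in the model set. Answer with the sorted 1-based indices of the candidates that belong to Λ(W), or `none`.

3, 4, 5

Internal map: ζ^{3j} for j=0..3 gives (1,0), (−√2/2,√2/2), (0,−1), (√2/2,√2/2).
candidate 1: n = (0, -1, 0, 0) → π⊥ ≈ (+0.707107, -0.707107); max(|x|,|y|,|x±y|/√2) = 1.000000 > 0.8 ⇒ ∉ W
candidate 2: n = (-1, 0, 1, -1) → π⊥ ≈ (-1.707107, -1.707107); max(|x|,|y|,|x±y|/√2) = 2.414214 > 0.8 ⇒ ∉ W
candidate 3: n = (-1, -1, 0, 1) → π⊥ ≈ (+0.414214, +0.000000); max(|x|,|y|,|x±y|/√2) = 0.414214 ≤ 0.8 ⇒ ∈ W
candidate 4: n = (1, 1, 0, -1) → π⊥ ≈ (-0.414214, +0.000000); max(|x|,|y|,|x±y|/√2) = 0.414214 ≤ 0.8 ⇒ ∈ W
candidate 5: n = (0, -1, -1, -1) → π⊥ ≈ (+0.000000, -0.414214); max(|x|,|y|,|x±y|/√2) = 0.414214 ≤ 0.8 ⇒ ∈ W
candidate 6: n = (0, -1, -1, 1) → π⊥ ≈ (+1.414214, +1.000000); max(|x|,|y|,|x±y|/√2) = 1.707107 > 0.8 ⇒ ∉ W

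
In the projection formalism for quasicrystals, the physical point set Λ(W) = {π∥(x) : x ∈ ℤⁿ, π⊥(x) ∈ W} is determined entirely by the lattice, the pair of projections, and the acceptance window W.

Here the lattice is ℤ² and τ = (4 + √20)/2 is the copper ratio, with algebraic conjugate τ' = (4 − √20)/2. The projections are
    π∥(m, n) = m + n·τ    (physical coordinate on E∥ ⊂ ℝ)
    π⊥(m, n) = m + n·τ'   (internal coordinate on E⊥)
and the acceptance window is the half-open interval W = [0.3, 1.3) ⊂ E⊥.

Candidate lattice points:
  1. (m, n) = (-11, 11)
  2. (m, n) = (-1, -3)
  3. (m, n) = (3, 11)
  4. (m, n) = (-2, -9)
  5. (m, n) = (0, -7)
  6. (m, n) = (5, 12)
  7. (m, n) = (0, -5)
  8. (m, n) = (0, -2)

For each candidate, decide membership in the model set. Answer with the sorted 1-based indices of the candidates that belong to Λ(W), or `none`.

Numerically τ ≈ 4.23607 and τ' = −1/τ ≈ -0.23607.
#1 (-11,11): internal coord -11 + (11)·τ' = -13.59675; -13.59675 ∉ [0.3, 1.3) → out
#2 (-1,-3): internal coord -1 + (-3)·τ' = -0.29180; -0.29180 ∉ [0.3, 1.3) → out
#3 (3,11): internal coord 3 + (11)·τ' = +0.40325; +0.40325 ∈ [0.3, 1.3) → IN Λ
#4 (-2,-9): internal coord -2 + (-9)·τ' = +0.12461; +0.12461 ∉ [0.3, 1.3) → out
#5 (0,-7): internal coord 0 + (-7)·τ' = +1.65248; +1.65248 ∉ [0.3, 1.3) → out
#6 (5,12): internal coord 5 + (12)·τ' = +2.16718; +2.16718 ∉ [0.3, 1.3) → out
#7 (0,-5): internal coord 0 + (-5)·τ' = +1.18034; +1.18034 ∈ [0.3, 1.3) → IN Λ
#8 (0,-2): internal coord 0 + (-2)·τ' = +0.47214; +0.47214 ∈ [0.3, 1.3) → IN Λ

3, 7, 8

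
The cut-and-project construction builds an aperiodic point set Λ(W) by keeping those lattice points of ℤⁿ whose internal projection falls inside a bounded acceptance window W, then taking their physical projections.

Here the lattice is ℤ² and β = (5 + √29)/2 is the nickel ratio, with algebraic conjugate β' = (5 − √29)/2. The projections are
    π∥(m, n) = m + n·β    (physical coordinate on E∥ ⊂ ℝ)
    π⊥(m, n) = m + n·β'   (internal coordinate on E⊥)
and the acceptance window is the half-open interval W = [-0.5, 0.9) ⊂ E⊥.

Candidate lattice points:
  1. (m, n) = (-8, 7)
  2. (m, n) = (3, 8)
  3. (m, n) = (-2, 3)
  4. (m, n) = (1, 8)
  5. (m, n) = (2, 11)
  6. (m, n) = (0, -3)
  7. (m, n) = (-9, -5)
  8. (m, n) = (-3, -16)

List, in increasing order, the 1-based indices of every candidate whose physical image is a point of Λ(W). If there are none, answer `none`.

5, 6, 8

β' = (5−√29)/2 ≈ -0.192582.
candidate 1: (m,n)=(-8,7) → π∥ = -8+7·β ≈ 28.348077, π⊥ = -8+7·β' ≈ -9.348077 ∉ [-0.5, 0.9) ⇒ out
candidate 2: (m,n)=(3,8) → π∥ = 3+8·β ≈ 44.540659, π⊥ = 3+8·β' ≈ 1.459341 ∉ [-0.5, 0.9) ⇒ out
candidate 3: (m,n)=(-2,3) → π∥ = -2+3·β ≈ 13.577747, π⊥ = -2+3·β' ≈ -2.577747 ∉ [-0.5, 0.9) ⇒ out
candidate 4: (m,n)=(1,8) → π∥ = 1+8·β ≈ 42.540659, π⊥ = 1+8·β' ≈ -0.540659 ∉ [-0.5, 0.9) ⇒ out
candidate 5: (m,n)=(2,11) → π∥ = 2+11·β ≈ 59.118406, π⊥ = 2+11·β' ≈ -0.118406 ∈ [-0.5, 0.9) ⇒ IN Λ
candidate 6: (m,n)=(0,-3) → π∥ = 0-3·β ≈ -15.577747, π⊥ = 0-3·β' ≈ 0.577747 ∈ [-0.5, 0.9) ⇒ IN Λ
candidate 7: (m,n)=(-9,-5) → π∥ = -9-5·β ≈ -34.962912, π⊥ = -9-5·β' ≈ -8.037088 ∉ [-0.5, 0.9) ⇒ out
candidate 8: (m,n)=(-3,-16) → π∥ = -3-16·β ≈ -86.081318, π⊥ = -3-16·β' ≈ 0.081318 ∈ [-0.5, 0.9) ⇒ IN Λ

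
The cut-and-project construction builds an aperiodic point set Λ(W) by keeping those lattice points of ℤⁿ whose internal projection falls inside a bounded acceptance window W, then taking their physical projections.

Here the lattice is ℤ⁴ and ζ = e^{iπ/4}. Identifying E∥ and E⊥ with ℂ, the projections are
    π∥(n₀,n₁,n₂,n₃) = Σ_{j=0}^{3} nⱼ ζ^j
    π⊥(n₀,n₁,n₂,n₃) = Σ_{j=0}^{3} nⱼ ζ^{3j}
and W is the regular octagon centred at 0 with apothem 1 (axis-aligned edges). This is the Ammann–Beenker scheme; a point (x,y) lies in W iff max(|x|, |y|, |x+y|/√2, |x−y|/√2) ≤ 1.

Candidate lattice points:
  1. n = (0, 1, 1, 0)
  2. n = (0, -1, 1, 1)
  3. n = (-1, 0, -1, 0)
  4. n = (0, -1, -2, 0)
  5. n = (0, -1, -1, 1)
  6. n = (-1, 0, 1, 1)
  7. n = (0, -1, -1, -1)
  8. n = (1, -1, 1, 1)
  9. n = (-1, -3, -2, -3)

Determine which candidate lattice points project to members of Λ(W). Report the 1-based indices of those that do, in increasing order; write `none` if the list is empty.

π⊥(n) = n₀ + n₁ζ³ + n₂ζ⁶ + n₃ζ⁹ where ζ = e^{iπ/4}.
#1 (0, 1, 1, 0): internal (-0.70711, -0.29289); octagon support 0.70711 vs apothem 1 → ∈ W
#2 (0, -1, 1, 1): internal (1.41421, -1.00000); octagon support 1.70711 vs apothem 1 → ∉ W
#3 (-1, 0, -1, 0): internal (-1.00000, 1.00000); octagon support 1.41421 vs apothem 1 → ∉ W
#4 (0, -1, -2, 0): internal (0.70711, 1.29289); octagon support 1.41421 vs apothem 1 → ∉ W
#5 (0, -1, -1, 1): internal (1.41421, 1.00000); octagon support 1.70711 vs apothem 1 → ∉ W
#6 (-1, 0, 1, 1): internal (-0.29289, -0.29289); octagon support 0.41421 vs apothem 1 → ∈ W
#7 (0, -1, -1, -1): internal (0.00000, -0.41421); octagon support 0.41421 vs apothem 1 → ∈ W
#8 (1, -1, 1, 1): internal (2.41421, -1.00000); octagon support 2.41421 vs apothem 1 → ∉ W
#9 (-1, -3, -2, -3): internal (-1.00000, -2.24264); octagon support 2.29289 vs apothem 1 → ∉ W

1, 6, 7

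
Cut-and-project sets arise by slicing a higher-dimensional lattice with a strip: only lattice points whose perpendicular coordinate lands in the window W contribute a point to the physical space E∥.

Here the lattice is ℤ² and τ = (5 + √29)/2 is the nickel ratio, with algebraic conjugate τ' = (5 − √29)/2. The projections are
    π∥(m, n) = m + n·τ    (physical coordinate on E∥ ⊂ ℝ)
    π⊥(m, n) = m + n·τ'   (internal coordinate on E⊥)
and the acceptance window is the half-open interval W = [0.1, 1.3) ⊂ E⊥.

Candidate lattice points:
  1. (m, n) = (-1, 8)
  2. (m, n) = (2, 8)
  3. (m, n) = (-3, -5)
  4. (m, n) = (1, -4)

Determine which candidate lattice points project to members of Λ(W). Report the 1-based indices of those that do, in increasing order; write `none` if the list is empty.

2

τ' = (5−√29)/2 ≈ -0.19258.
[1] lift (-1,8): star map gives -2.54066; window check 0.1 ≤ -2.54066 < 1.3 is false → out
[2] lift (2,8): star map gives 0.45934; window check 0.1 ≤ 0.45934 < 1.3 is true → IN Λ
[3] lift (-3,-5): star map gives -2.03709; window check 0.1 ≤ -2.03709 < 1.3 is false → out
[4] lift (1,-4): star map gives 1.77033; window check 0.1 ≤ 1.77033 < 1.3 is false → out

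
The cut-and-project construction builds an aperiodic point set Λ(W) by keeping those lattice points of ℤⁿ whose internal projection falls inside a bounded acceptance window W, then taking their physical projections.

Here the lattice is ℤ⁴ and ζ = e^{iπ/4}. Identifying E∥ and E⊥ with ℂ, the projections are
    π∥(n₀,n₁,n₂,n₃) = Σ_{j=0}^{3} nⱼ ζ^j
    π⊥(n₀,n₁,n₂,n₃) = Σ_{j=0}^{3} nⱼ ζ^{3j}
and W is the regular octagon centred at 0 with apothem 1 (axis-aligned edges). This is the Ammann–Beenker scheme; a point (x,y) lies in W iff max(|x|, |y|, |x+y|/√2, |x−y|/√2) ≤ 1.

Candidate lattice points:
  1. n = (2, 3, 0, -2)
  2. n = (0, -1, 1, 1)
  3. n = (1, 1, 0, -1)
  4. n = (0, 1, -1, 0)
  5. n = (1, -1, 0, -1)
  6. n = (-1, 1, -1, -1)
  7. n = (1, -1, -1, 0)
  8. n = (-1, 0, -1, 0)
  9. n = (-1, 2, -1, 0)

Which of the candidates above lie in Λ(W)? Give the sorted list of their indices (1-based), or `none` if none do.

Internal map: ζ^{3j} for j=0..3 gives (1,0), (−√2/2,√2/2), (0,−1), (√2/2,√2/2).
candidate 1: n = (2, 3, 0, -2) → π⊥ ≈ (-1.5355, +0.7071); max(|x|,|y|,|x±y|/√2) = 1.5858 > 1 ⇒ ∉ W
candidate 2: n = (0, -1, 1, 1) → π⊥ ≈ (+1.4142, -1.0000); max(|x|,|y|,|x±y|/√2) = 1.7071 > 1 ⇒ ∉ W
candidate 3: n = (1, 1, 0, -1) → π⊥ ≈ (-0.4142, +0.0000); max(|x|,|y|,|x±y|/√2) = 0.4142 ≤ 1 ⇒ ∈ W
candidate 4: n = (0, 1, -1, 0) → π⊥ ≈ (-0.7071, +1.7071); max(|x|,|y|,|x±y|/√2) = 1.7071 > 1 ⇒ ∉ W
candidate 5: n = (1, -1, 0, -1) → π⊥ ≈ (+1.0000, -1.4142); max(|x|,|y|,|x±y|/√2) = 1.7071 > 1 ⇒ ∉ W
candidate 6: n = (-1, 1, -1, -1) → π⊥ ≈ (-2.4142, +1.0000); max(|x|,|y|,|x±y|/√2) = 2.4142 > 1 ⇒ ∉ W
candidate 7: n = (1, -1, -1, 0) → π⊥ ≈ (+1.7071, +0.2929); max(|x|,|y|,|x±y|/√2) = 1.7071 > 1 ⇒ ∉ W
candidate 8: n = (-1, 0, -1, 0) → π⊥ ≈ (-1.0000, +1.0000); max(|x|,|y|,|x±y|/√2) = 1.4142 > 1 ⇒ ∉ W
candidate 9: n = (-1, 2, -1, 0) → π⊥ ≈ (-2.4142, +2.4142); max(|x|,|y|,|x±y|/√2) = 3.4142 > 1 ⇒ ∉ W

3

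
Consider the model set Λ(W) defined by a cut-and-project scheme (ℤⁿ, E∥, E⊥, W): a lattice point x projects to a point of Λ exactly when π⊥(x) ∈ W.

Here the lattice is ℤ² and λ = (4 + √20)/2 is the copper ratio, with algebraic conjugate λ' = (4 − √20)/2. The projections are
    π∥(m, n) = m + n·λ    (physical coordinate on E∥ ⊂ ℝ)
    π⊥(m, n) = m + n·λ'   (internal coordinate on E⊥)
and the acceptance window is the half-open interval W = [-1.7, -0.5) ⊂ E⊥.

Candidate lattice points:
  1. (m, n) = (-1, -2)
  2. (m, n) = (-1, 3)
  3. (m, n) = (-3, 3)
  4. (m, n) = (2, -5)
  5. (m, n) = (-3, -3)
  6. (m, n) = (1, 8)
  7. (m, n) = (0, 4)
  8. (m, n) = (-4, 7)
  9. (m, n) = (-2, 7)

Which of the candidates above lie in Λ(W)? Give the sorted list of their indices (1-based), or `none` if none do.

Numerically λ ≈ 4.23607 and λ' = −1/λ ≈ -0.23607.
[1] lift (-1,-2): star map gives -0.52786; window check -1.7 ≤ -0.52786 < -0.5 is true → IN Λ
[2] lift (-1,3): star map gives -1.70820; window check -1.7 ≤ -1.70820 < -0.5 is false → out
[3] lift (-3,3): star map gives -3.70820; window check -1.7 ≤ -3.70820 < -0.5 is false → out
[4] lift (2,-5): star map gives 3.18034; window check -1.7 ≤ 3.18034 < -0.5 is false → out
[5] lift (-3,-3): star map gives -2.29180; window check -1.7 ≤ -2.29180 < -0.5 is false → out
[6] lift (1,8): star map gives -0.88854; window check -1.7 ≤ -0.88854 < -0.5 is true → IN Λ
[7] lift (0,4): star map gives -0.94427; window check -1.7 ≤ -0.94427 < -0.5 is true → IN Λ
[8] lift (-4,7): star map gives -5.65248; window check -1.7 ≤ -5.65248 < -0.5 is false → out
[9] lift (-2,7): star map gives -3.65248; window check -1.7 ≤ -3.65248 < -0.5 is false → out

1, 6, 7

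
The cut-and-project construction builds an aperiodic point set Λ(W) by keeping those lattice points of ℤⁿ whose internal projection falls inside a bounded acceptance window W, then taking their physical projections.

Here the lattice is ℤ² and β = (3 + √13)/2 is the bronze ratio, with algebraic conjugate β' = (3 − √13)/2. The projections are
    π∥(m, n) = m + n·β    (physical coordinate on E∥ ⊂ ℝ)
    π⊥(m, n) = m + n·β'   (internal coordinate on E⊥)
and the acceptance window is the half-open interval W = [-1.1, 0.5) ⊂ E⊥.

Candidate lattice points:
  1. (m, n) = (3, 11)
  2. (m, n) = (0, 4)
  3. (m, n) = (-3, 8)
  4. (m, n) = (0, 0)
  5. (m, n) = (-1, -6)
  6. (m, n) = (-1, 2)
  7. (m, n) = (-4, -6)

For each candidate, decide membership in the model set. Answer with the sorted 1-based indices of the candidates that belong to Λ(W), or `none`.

1, 4

Numerically β ≈ 3.3028 and β' = −1/β ≈ -0.3028.
candidate 1: (m,n)=(3,11) → π∥ = 3+11·β ≈ 39.3305, π⊥ = 3+11·β' ≈ -0.3305 ∈ [-1.1, 0.5) ⇒ IN Λ
candidate 2: (m,n)=(0,4) → π∥ = 0+4·β ≈ 13.2111, π⊥ = 0+4·β' ≈ -1.2111 ∉ [-1.1, 0.5) ⇒ out
candidate 3: (m,n)=(-3,8) → π∥ = -3+8·β ≈ 23.4222, π⊥ = -3+8·β' ≈ -5.4222 ∉ [-1.1, 0.5) ⇒ out
candidate 4: (m,n)=(0,0) → π∥ = 0+0·β ≈ 0.0000, π⊥ = 0+0·β' ≈ 0.0000 ∈ [-1.1, 0.5) ⇒ IN Λ
candidate 5: (m,n)=(-1,-6) → π∥ = -1-6·β ≈ -20.8167, π⊥ = -1-6·β' ≈ 0.8167 ∉ [-1.1, 0.5) ⇒ out
candidate 6: (m,n)=(-1,2) → π∥ = -1+2·β ≈ 5.6056, π⊥ = -1+2·β' ≈ -1.6056 ∉ [-1.1, 0.5) ⇒ out
candidate 7: (m,n)=(-4,-6) → π∥ = -4-6·β ≈ -23.8167, π⊥ = -4-6·β' ≈ -2.1833 ∉ [-1.1, 0.5) ⇒ out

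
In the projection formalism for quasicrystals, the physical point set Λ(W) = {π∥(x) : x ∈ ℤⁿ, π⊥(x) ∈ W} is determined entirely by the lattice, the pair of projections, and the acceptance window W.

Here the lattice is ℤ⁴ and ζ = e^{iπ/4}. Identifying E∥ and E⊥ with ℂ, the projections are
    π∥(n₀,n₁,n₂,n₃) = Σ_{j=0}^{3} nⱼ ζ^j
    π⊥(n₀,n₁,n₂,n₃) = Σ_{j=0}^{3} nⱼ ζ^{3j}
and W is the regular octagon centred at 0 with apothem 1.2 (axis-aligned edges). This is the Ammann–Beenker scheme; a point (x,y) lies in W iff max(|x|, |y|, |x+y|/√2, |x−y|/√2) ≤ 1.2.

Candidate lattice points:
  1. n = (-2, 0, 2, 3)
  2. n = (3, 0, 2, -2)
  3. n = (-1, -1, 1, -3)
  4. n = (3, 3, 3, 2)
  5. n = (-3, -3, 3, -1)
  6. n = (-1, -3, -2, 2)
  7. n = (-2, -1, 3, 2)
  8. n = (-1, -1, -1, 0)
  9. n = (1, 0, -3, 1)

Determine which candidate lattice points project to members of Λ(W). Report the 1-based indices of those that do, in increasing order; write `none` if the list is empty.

1, 8

With ζ = e^{iπ/4} the internal vectors are ζ^0,ζ^3,ζ^6,ζ^9.
#1 (-2, 0, 2, 3): internal (0.1213, 0.1213); octagon support 0.1716 vs apothem 1.2 → ∈ W
#2 (3, 0, 2, -2): internal (1.5858, -3.4142); octagon support 3.5355 vs apothem 1.2 → ∉ W
#3 (-1, -1, 1, -3): internal (-2.4142, -3.8284); octagon support 4.4142 vs apothem 1.2 → ∉ W
#4 (3, 3, 3, 2): internal (2.2929, 0.5355); octagon support 2.2929 vs apothem 1.2 → ∉ W
#5 (-3, -3, 3, -1): internal (-1.5858, -5.8284); octagon support 5.8284 vs apothem 1.2 → ∉ W
#6 (-1, -3, -2, 2): internal (2.5355, 1.2929); octagon support 2.7071 vs apothem 1.2 → ∉ W
#7 (-2, -1, 3, 2): internal (0.1213, -2.2929); octagon support 2.2929 vs apothem 1.2 → ∉ W
#8 (-1, -1, -1, 0): internal (-0.2929, 0.2929); octagon support 0.4142 vs apothem 1.2 → ∈ W
#9 (1, 0, -3, 1): internal (1.7071, 3.7071); octagon support 3.8284 vs apothem 1.2 → ∉ W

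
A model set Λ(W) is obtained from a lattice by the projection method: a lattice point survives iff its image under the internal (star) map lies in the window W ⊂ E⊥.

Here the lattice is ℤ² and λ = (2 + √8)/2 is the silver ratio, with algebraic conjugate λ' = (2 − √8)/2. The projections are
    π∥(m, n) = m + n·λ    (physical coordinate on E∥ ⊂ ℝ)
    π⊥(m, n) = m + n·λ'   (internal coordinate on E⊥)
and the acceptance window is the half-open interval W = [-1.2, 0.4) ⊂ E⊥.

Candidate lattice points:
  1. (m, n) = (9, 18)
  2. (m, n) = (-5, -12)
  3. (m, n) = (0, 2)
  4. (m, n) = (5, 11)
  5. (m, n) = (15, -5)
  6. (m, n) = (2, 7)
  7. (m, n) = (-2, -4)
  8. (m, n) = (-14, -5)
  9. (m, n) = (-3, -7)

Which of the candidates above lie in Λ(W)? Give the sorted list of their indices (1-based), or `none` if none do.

2, 3, 6, 7, 9

Numerically λ ≈ 2.414214 and λ' = −1/λ ≈ -0.414214.
[1] lift (9,18): star map gives 1.544156; window check -1.2 ≤ 1.544156 < 0.4 is false → out
[2] lift (-5,-12): star map gives -0.029437; window check -1.2 ≤ -0.029437 < 0.4 is true → IN Λ
[3] lift (0,2): star map gives -0.828427; window check -1.2 ≤ -0.828427 < 0.4 is true → IN Λ
[4] lift (5,11): star map gives 0.443651; window check -1.2 ≤ 0.443651 < 0.4 is false → out
[5] lift (15,-5): star map gives 17.071068; window check -1.2 ≤ 17.071068 < 0.4 is false → out
[6] lift (2,7): star map gives -0.899495; window check -1.2 ≤ -0.899495 < 0.4 is true → IN Λ
[7] lift (-2,-4): star map gives -0.343146; window check -1.2 ≤ -0.343146 < 0.4 is true → IN Λ
[8] lift (-14,-5): star map gives -11.928932; window check -1.2 ≤ -11.928932 < 0.4 is false → out
[9] lift (-3,-7): star map gives -0.100505; window check -1.2 ≤ -0.100505 < 0.4 is true → IN Λ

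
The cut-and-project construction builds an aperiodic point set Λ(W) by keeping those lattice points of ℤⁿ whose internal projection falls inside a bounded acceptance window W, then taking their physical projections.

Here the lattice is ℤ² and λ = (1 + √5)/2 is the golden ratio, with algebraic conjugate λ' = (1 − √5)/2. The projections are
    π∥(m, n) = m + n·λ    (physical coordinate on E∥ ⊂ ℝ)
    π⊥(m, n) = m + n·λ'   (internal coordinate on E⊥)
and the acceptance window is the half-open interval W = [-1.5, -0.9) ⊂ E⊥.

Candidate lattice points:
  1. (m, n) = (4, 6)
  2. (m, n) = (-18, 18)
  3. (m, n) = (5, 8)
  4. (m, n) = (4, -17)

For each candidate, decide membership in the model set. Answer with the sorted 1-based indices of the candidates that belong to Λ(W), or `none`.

Numerically λ ≈ 1.6180 and λ' = −1/λ ≈ -0.6180.
#1 (4,6): internal coord 4 + (6)·λ' = +0.2918; +0.2918 ∉ [-1.5, -0.9) → out
#2 (-18,18): internal coord -18 + (18)·λ' = -29.1246; -29.1246 ∉ [-1.5, -0.9) → out
#3 (5,8): internal coord 5 + (8)·λ' = +0.0557; +0.0557 ∉ [-1.5, -0.9) → out
#4 (4,-17): internal coord 4 + (-17)·λ' = +14.5066; +14.5066 ∉ [-1.5, -0.9) → out

none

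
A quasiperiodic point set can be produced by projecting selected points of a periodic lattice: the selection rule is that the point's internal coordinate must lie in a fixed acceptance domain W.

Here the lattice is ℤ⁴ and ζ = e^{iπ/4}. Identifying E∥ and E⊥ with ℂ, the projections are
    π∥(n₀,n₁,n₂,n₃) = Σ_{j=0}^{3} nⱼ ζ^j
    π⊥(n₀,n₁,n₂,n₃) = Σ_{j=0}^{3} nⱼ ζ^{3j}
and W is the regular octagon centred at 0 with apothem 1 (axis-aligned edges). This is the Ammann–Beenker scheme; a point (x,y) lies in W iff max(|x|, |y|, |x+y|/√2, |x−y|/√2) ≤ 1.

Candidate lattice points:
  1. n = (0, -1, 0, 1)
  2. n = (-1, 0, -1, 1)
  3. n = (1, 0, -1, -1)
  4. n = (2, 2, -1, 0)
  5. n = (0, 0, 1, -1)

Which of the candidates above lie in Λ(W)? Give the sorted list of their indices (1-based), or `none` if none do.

3

With ζ = e^{iπ/4} the internal vectors are ζ^0,ζ^3,ζ^6,ζ^9.
#1 (0, -1, 0, 1): internal (1.4142, 0.0000); octagon support 1.4142 vs apothem 1 → ∉ W
#2 (-1, 0, -1, 1): internal (-0.2929, 1.7071); octagon support 1.7071 vs apothem 1 → ∉ W
#3 (1, 0, -1, -1): internal (0.2929, 0.2929); octagon support 0.4142 vs apothem 1 → ∈ W
#4 (2, 2, -1, 0): internal (0.5858, 2.4142); octagon support 2.4142 vs apothem 1 → ∉ W
#5 (0, 0, 1, -1): internal (-0.7071, -1.7071); octagon support 1.7071 vs apothem 1 → ∉ W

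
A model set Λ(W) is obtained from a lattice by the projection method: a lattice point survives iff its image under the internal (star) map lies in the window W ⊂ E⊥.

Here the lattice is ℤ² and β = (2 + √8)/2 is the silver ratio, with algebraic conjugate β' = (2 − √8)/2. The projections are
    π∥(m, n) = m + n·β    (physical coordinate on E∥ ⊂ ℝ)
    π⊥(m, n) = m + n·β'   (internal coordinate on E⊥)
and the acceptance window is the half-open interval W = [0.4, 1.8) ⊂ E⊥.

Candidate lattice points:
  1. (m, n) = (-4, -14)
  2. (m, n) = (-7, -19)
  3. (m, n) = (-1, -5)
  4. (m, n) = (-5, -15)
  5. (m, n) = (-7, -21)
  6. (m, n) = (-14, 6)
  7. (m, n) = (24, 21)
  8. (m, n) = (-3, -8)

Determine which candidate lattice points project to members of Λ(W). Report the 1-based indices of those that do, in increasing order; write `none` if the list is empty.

1, 2, 3, 4, 5

β' = (2−√8)/2 ≈ -0.41421.
[1] lift (-4,-14): star map gives 1.79899; window check 0.4 ≤ 1.79899 < 1.8 is true → IN Λ
[2] lift (-7,-19): star map gives 0.87006; window check 0.4 ≤ 0.87006 < 1.8 is true → IN Λ
[3] lift (-1,-5): star map gives 1.07107; window check 0.4 ≤ 1.07107 < 1.8 is true → IN Λ
[4] lift (-5,-15): star map gives 1.21320; window check 0.4 ≤ 1.21320 < 1.8 is true → IN Λ
[5] lift (-7,-21): star map gives 1.69848; window check 0.4 ≤ 1.69848 < 1.8 is true → IN Λ
[6] lift (-14,6): star map gives -16.48528; window check 0.4 ≤ -16.48528 < 1.8 is false → out
[7] lift (24,21): star map gives 15.30152; window check 0.4 ≤ 15.30152 < 1.8 is false → out
[8] lift (-3,-8): star map gives 0.31371; window check 0.4 ≤ 0.31371 < 1.8 is false → out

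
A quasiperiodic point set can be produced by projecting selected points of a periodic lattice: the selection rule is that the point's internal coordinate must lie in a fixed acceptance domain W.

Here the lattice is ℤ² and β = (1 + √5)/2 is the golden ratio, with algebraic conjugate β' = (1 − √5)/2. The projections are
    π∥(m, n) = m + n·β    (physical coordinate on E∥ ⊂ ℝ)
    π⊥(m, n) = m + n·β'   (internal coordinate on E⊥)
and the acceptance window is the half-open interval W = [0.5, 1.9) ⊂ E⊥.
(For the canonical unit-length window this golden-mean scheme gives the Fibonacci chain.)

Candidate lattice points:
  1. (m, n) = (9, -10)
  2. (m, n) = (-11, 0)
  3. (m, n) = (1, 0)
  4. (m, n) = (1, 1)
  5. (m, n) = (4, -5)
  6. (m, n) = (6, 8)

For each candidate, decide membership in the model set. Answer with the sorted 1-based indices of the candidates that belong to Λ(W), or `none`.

Numerically β ≈ 1.61803 and β' = −1/β ≈ -0.61803.
[1] lift (9,-10): star map gives 15.18034; window check 0.5 ≤ 15.18034 < 1.9 is false → out
[2] lift (-11,0): star map gives -11.00000; window check 0.5 ≤ -11.00000 < 1.9 is false → out
[3] lift (1,0): star map gives 1.00000; window check 0.5 ≤ 1.00000 < 1.9 is true → IN Λ
[4] lift (1,1): star map gives 0.38197; window check 0.5 ≤ 0.38197 < 1.9 is false → out
[5] lift (4,-5): star map gives 7.09017; window check 0.5 ≤ 7.09017 < 1.9 is false → out
[6] lift (6,8): star map gives 1.05573; window check 0.5 ≤ 1.05573 < 1.9 is true → IN Λ

3, 6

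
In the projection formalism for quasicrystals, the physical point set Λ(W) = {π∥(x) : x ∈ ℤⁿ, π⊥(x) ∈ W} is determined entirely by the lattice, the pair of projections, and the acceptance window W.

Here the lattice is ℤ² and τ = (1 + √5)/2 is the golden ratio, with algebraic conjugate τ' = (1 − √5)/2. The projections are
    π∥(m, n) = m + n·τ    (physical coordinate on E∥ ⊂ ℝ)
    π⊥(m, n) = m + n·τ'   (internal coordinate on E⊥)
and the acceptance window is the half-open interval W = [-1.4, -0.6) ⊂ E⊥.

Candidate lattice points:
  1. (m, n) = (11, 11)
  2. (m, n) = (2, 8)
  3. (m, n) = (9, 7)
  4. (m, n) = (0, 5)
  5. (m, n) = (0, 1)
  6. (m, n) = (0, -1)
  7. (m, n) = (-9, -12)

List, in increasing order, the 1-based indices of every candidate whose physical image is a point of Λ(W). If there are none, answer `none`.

Compute τ' = (1−√5)/2 = -0.618034, so π⊥(m,n) = m -0.618034·n.
#1 (11,11): internal coord 11 + (11)·τ' = +4.201626; +4.201626 ∉ [-1.4, -0.6) → out
#2 (2,8): internal coord 2 + (8)·τ' = -2.944272; -2.944272 ∉ [-1.4, -0.6) → out
#3 (9,7): internal coord 9 + (7)·τ' = +4.673762; +4.673762 ∉ [-1.4, -0.6) → out
#4 (0,5): internal coord 0 + (5)·τ' = -3.090170; -3.090170 ∉ [-1.4, -0.6) → out
#5 (0,1): internal coord 0 + (1)·τ' = -0.618034; -0.618034 ∈ [-1.4, -0.6) → IN Λ
#6 (0,-1): internal coord 0 + (-1)·τ' = +0.618034; +0.618034 ∉ [-1.4, -0.6) → out
#7 (-9,-12): internal coord -9 + (-12)·τ' = -1.583592; -1.583592 ∉ [-1.4, -0.6) → out

5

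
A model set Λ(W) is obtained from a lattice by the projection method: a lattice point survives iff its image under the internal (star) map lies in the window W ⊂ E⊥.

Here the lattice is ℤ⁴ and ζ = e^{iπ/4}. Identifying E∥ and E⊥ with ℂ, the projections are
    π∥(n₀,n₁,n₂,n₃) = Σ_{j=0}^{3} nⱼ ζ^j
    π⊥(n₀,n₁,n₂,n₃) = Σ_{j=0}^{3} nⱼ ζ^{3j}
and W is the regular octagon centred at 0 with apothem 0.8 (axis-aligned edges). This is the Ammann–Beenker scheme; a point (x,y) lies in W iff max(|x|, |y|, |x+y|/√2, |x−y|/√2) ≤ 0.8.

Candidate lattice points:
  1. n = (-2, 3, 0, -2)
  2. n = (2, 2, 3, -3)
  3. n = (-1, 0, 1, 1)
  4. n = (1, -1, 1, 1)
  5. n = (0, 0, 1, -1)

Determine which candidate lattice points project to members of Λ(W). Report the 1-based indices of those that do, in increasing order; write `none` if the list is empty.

Internal map: ζ^{3j} for j=0..3 gives (1,0), (−√2/2,√2/2), (0,−1), (√2/2,√2/2).
candidate 1: n = (-2, 3, 0, -2) → π⊥ ≈ (-5.5355, +0.7071); max(|x|,|y|,|x±y|/√2) = 5.5355 > 0.8 ⇒ ∉ W
candidate 2: n = (2, 2, 3, -3) → π⊥ ≈ (-1.5355, -3.7071); max(|x|,|y|,|x±y|/√2) = 3.7071 > 0.8 ⇒ ∉ W
candidate 3: n = (-1, 0, 1, 1) → π⊥ ≈ (-0.2929, -0.2929); max(|x|,|y|,|x±y|/√2) = 0.4142 ≤ 0.8 ⇒ ∈ W
candidate 4: n = (1, -1, 1, 1) → π⊥ ≈ (+2.4142, -1.0000); max(|x|,|y|,|x±y|/√2) = 2.4142 > 0.8 ⇒ ∉ W
candidate 5: n = (0, 0, 1, -1) → π⊥ ≈ (-0.7071, -1.7071); max(|x|,|y|,|x±y|/√2) = 1.7071 > 0.8 ⇒ ∉ W

3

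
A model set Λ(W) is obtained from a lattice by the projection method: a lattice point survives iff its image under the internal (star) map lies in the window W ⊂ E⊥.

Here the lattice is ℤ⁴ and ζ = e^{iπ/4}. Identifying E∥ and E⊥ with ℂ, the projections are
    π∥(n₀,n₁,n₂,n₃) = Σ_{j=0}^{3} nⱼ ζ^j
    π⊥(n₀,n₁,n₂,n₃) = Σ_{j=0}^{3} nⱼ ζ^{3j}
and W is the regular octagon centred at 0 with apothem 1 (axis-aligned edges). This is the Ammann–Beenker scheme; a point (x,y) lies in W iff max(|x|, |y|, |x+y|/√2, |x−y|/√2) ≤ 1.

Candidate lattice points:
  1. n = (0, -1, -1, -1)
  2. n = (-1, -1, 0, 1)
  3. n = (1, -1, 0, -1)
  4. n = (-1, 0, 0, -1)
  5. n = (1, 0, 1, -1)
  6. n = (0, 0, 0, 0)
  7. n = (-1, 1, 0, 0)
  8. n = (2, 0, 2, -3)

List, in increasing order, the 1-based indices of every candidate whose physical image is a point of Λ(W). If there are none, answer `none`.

1, 2, 6

With ζ = e^{iπ/4} the internal vectors are ζ^0,ζ^3,ζ^6,ζ^9.
#1 (0, -1, -1, -1): internal (0.0000, -0.4142); octagon support 0.4142 vs apothem 1 → ∈ W
#2 (-1, -1, 0, 1): internal (0.4142, 0.0000); octagon support 0.4142 vs apothem 1 → ∈ W
#3 (1, -1, 0, -1): internal (1.0000, -1.4142); octagon support 1.7071 vs apothem 1 → ∉ W
#4 (-1, 0, 0, -1): internal (-1.7071, -0.7071); octagon support 1.7071 vs apothem 1 → ∉ W
#5 (1, 0, 1, -1): internal (0.2929, -1.7071); octagon support 1.7071 vs apothem 1 → ∉ W
#6 (0, 0, 0, 0): internal (0.0000, 0.0000); octagon support 0.0000 vs apothem 1 → ∈ W
#7 (-1, 1, 0, 0): internal (-1.7071, 0.7071); octagon support 1.7071 vs apothem 1 → ∉ W
#8 (2, 0, 2, -3): internal (-0.1213, -4.1213); octagon support 4.1213 vs apothem 1 → ∉ W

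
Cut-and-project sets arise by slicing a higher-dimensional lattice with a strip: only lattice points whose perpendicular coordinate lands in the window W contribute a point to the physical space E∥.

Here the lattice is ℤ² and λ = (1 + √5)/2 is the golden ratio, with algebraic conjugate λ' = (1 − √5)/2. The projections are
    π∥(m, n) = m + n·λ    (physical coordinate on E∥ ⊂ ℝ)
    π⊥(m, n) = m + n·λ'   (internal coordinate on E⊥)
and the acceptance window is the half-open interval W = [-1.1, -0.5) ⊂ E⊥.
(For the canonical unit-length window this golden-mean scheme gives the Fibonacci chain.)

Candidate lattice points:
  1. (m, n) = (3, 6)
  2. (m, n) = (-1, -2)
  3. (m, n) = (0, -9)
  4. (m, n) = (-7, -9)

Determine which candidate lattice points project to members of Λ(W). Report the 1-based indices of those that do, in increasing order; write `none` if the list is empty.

1

Compute λ' = (1−√5)/2 = -0.61803, so π⊥(m,n) = m -0.61803·n.
candidate 1: (m,n)=(3,6) → π∥ = 3+6·λ ≈ 12.70820, π⊥ = 3+6·λ' ≈ -0.70820 ∈ [-1.1, -0.5) ⇒ IN Λ
candidate 2: (m,n)=(-1,-2) → π∥ = -1-2·λ ≈ -4.23607, π⊥ = -1-2·λ' ≈ 0.23607 ∉ [-1.1, -0.5) ⇒ out
candidate 3: (m,n)=(0,-9) → π∥ = 0-9·λ ≈ -14.56231, π⊥ = 0-9·λ' ≈ 5.56231 ∉ [-1.1, -0.5) ⇒ out
candidate 4: (m,n)=(-7,-9) → π∥ = -7-9·λ ≈ -21.56231, π⊥ = -7-9·λ' ≈ -1.43769 ∉ [-1.1, -0.5) ⇒ out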